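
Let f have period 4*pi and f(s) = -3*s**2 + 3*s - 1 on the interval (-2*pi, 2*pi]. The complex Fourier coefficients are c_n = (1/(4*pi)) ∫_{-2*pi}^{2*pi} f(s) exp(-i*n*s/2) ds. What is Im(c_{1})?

Since f is real-valued, Im(c_{1}) = -(1/(4*pi)) ∫_{-2*pi}^{2*pi} f(s) sin(s/2) ds = -b_{1}/2.
Integrating by parts twice (tabular method), an antiderivative of (-3*s**2 + 3*s - 1) sin(s/2) is 6*s**2*cos(s/2) - 24*s*sin(s/2) - 6*s*cos(s/2) + 12*sin(s/2) - 46*cos(s/2); evaluating from -2*pi to 2*pi: ∫_{-2*pi}^{2*pi} (-3*s**2 + 3*s - 1) sin(s/2) ds = (-24*pi**2 + 12*pi + 46) - (-24*pi**2 - 12*pi + 46) = 24*pi.
Hence Im(c_{1}) = (-1/(4*pi))·(24*pi) = -6.

-6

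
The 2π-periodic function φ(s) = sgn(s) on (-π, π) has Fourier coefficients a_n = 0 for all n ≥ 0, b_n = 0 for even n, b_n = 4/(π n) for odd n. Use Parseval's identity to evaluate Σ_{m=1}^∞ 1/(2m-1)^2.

pi**2/8

Parseval: Σ b_n^2 = (1/π) ∫_{-π}^{π} φ(s)^2 ds = 2.
Only odd n contribute, with b_n^2 = 16/(π^2 n^2), so Σ_{m≥1} 1/(2m-1)^2 = π^2·(2)/16 = pi**2/8.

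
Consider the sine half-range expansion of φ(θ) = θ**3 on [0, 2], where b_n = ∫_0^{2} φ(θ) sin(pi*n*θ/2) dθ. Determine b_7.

16*(-6 + 49*pi**2)/(343*pi**3)

b_7 = ∫_0^{2} (θ**3) sin(7*pi*θ/2) dθ.
Integrating by parts three times (tabular method), an antiderivative of (θ**3) sin(7*pi*θ/2) is -2*θ**3*cos(7*pi*θ/2)/(7*pi) + 12*θ**2*sin(7*pi*θ/2)/(49*pi**2) + 48*θ*cos(7*pi*θ/2)/(343*pi**3) - 96*sin(7*pi*θ/2)/(2401*pi**4); evaluating from 0 to 2: ∫_{0}^{2} (θ**3) sin(7*pi*θ/2) dθ = (16*(-6 + 49*pi**2)/(343*pi**3)) - (0) = 16*(-6 + 49*pi**2)/(343*pi**3).
Hence b_7 = 16*(-6 + 49*pi**2)/(343*pi**3).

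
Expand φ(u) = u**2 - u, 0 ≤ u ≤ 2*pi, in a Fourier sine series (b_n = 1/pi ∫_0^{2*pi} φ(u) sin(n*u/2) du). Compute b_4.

b_4 = 1/pi ∫_0^{2*pi} (u**2 - u) sin(2*u) du.
Integrating by parts twice (tabular method), an antiderivative of (u**2 - u) sin(2*u) is -u**2*cos(2*u)/2 + u*sin(2*u)/2 + u*cos(2*u)/2 - sin(2*u)/4 + cos(2*u)/4; evaluating from 0 to 2*pi: ∫_{0}^{2*pi} (u**2 - u) sin(2*u) du = (-2*pi**2 + 1/4 + pi) - (1/4) = pi*(1 - 2*pi).
Hence b_4 = (1/pi)·(pi*(1 - 2*pi)) = 1 - 2*pi.

1 - 2*pi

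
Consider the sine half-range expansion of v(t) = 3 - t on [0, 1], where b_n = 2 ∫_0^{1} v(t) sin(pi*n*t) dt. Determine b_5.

2/pi

b_5 = 2 ∫_0^{1} (3 - t) sin(5*pi*t) dt.
Integrating by parts (boundary term plus one more integral), an antiderivative of (3 - t) sin(5*pi*t) is t*cos(5*pi*t)/(5*pi) - sin(5*pi*t)/(25*pi**2) - 3*cos(5*pi*t)/(5*pi); evaluating from 0 to 1: ∫_{0}^{1} (3 - t) sin(5*pi*t) dt = (2/(5*pi)) - (-3/(5*pi)) = 1/pi.
Hence b_5 = 2·(1/pi) = 2/pi.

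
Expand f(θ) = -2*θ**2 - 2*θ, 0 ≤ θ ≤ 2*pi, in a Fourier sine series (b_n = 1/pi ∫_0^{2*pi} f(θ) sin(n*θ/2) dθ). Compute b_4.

b_4 = 1/pi ∫_0^{2*pi} (-2*θ**2 - 2*θ) sin(2*θ) dθ.
Integrating by parts twice (tabular method), an antiderivative of (-2*θ**2 - 2*θ) sin(2*θ) is θ**2*cos(2*θ) - θ*sin(2*θ) + θ*cos(2*θ) - sin(2*θ)/2 - cos(2*θ)/2; evaluating from 0 to 2*pi: ∫_{0}^{2*pi} (-2*θ**2 - 2*θ) sin(2*θ) dθ = (-1/2 + 2*pi + 4*pi**2) - (-1/2) = 2*pi*(1 + 2*pi).
Hence b_4 = (1/pi)·(2*pi*(1 + 2*pi)) = 2 + 4*pi.

2 + 4*pi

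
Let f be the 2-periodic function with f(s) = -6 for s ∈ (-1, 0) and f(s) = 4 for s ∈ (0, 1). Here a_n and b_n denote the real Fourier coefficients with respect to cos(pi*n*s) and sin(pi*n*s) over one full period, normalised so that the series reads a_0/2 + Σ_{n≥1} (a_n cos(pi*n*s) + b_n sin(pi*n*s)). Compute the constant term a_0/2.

a_0 = ∫_{-1}^{1} f(s) ds = -2.
So the constant term a_0/2 = -1.

-1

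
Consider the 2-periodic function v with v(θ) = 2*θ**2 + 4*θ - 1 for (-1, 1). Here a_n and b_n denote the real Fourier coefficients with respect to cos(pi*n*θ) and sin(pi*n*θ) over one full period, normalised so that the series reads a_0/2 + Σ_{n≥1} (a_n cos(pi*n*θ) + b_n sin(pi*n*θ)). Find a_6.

a_6 = ∫_{-1}^{1} v(θ) cos(6*pi*θ) dθ.
Integrating by parts twice (tabular method), an antiderivative of (2*θ**2 + 4*θ - 1) cos(6*pi*θ) is θ**2*sin(6*pi*θ)/(3*pi) + 2*θ*sin(6*pi*θ)/(3*pi) + θ*cos(6*pi*θ)/(9*pi**2) - sin(6*pi*θ)/(6*pi) - sin(6*pi*θ)/(54*pi**3) + cos(6*pi*θ)/(9*pi**2); evaluating from -1 to 1: ∫_{-1}^{1} (2*θ**2 + 4*θ - 1) cos(6*pi*θ) dθ = (2/(9*pi**2)) - (0) = 2/(9*pi**2).
Hence a_6 = 2/(9*pi**2).

2/(9*pi**2)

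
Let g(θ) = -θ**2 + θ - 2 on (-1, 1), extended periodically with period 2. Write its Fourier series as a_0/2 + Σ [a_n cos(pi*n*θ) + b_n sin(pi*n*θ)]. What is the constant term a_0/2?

a_0 = ∫_{-1}^{1} g(θ) dθ = -14/3.
So the constant term a_0/2 = -7/3.

-7/3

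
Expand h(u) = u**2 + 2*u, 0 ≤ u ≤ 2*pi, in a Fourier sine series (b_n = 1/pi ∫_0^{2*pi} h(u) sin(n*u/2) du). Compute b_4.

-2*pi - 2

b_4 = 1/pi ∫_0^{2*pi} (u**2 + 2*u) sin(2*u) du.
Integrating by parts twice (tabular method), an antiderivative of (u**2 + 2*u) sin(2*u) is -u**2*cos(2*u)/2 + u*sin(2*u)/2 - u*cos(2*u) + sin(2*u)/2 + cos(2*u)/4; evaluating from 0 to 2*pi: ∫_{0}^{2*pi} (u**2 + 2*u) sin(2*u) du = (-2*pi**2 - 2*pi + 1/4) - (1/4) = -2*pi*(1 + pi).
Hence b_4 = (1/pi)·(-2*pi*(1 + pi)) = -2*pi - 2.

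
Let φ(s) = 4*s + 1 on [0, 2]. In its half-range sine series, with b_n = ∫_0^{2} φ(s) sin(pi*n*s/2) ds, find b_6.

b_6 = ∫_0^{2} (4*s + 1) sin(3*pi*s) ds.
Integrating by parts (boundary term plus one more integral), an antiderivative of (4*s + 1) sin(3*pi*s) is -4*s*cos(3*pi*s)/(3*pi) + 4*sin(3*pi*s)/(9*pi**2) - cos(3*pi*s)/(3*pi); evaluating from 0 to 2: ∫_{0}^{2} (4*s + 1) sin(3*pi*s) ds = (-3/pi) - (-1/(3*pi)) = -8/(3*pi).
Hence b_6 = -8/(3*pi).

-8/(3*pi)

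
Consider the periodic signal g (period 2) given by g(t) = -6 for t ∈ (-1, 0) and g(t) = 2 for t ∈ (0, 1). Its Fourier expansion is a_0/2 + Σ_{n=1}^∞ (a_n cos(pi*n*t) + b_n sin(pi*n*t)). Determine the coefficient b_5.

16/(5*pi)

b_5 = ∫_{-1}^{1} g(t) sin(5*pi*t) dt.
Split the integral at the breakpoints.
Directly, an antiderivative of (-6) sin(5*pi*t) is 6*cos(5*pi*t)/(5*pi); evaluating from -1 to 0: ∫_{-1}^{0} (-6) sin(5*pi*t) dt = (6/(5*pi)) - (-6/(5*pi)) = 12/(5*pi).
Directly, an antiderivative of (2) sin(5*pi*t) is -2*cos(5*pi*t)/(5*pi); evaluating from 0 to 1: ∫_{0}^{1} (2) sin(5*pi*t) dt = (2/(5*pi)) - (-2/(5*pi)) = 4/(5*pi).
Summing the pieces gives b_5 = 16/(5*pi).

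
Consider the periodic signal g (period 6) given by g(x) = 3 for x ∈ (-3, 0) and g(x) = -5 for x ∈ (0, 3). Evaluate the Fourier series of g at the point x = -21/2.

-5

x = -21/2 differs from x = 3/2 by -2 full period(s), and the series is 6-periodic.
g is continuous at x = 3/2 with value -5, so the series converges to -5 there.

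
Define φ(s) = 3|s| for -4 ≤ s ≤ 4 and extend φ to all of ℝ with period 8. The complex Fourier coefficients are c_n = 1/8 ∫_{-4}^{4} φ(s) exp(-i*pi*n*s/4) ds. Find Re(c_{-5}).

Since φ is real-valued, Re(c_{-5}) = 1/8 ∫_{-4}^{4} φ(s) cos(-5*pi*s/4) ds = a_{5}/2.
φ is even and cos(-5*pi*s/4) is even, so the integrand is even: ∫_{-4}^{4} φ(s) cos(-5*pi*s/4) ds = 2∫_0^{4} φ(s) cos(-5*pi*s/4) ds.
Integrating by parts (boundary term plus one more integral), an antiderivative of (3*s) cos(-5*pi*s/4) is 12*s*sin(5*pi*s/4)/(5*pi) + 48*cos(5*pi*s/4)/(25*pi**2); evaluating from 0 to 4: ∫_{0}^{4} (3*s) cos(-5*pi*s/4) ds = (-48/(25*pi**2)) - (48/(25*pi**2)) = -96/(25*pi**2).
So ∫_{-4}^{4} φ(s) cos(-5*pi*s/4) ds = -192/(25*pi**2).
Hence Re(c_{-5}) = (1/8)·(-192/(25*pi**2)) = -24/(25*pi**2).

-24/(25*pi**2)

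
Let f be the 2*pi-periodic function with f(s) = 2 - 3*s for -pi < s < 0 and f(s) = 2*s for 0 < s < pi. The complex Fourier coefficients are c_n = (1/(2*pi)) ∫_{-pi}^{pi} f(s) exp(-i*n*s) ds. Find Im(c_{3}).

Since f is real-valued, Im(c_{3}) = -(1/(2*pi)) ∫_{-pi}^{pi} f(s) sin(3*s) ds = -b_{3}/2.
Split the integral at the breakpoints.
Integrating by parts (boundary term plus one more integral), an antiderivative of (2 - 3*s) sin(3*s) is s*cos(3*s) - sin(3*s)/3 - 2*cos(3*s)/3; evaluating from -pi to 0: ∫_{-pi}^{0} (2 - 3*s) sin(3*s) ds = (-2/3) - (2/3 + pi) = -pi - 4/3.
Integrating by parts (boundary term plus one more integral), an antiderivative of (2*s) sin(3*s) is -2*s*cos(3*s)/3 + 2*sin(3*s)/9; evaluating from 0 to pi: ∫_{0}^{pi} (2*s) sin(3*s) ds = (2*pi/3) - (0) = 2*pi/3.
So ∫_{-pi}^{pi} f(s) sin(3*s) ds = -4/3 - pi/3.
Hence Im(c_{3}) = (-1/(2*pi))·(-4/3 - pi/3) = (pi + 4)/(6*pi).

(pi + 4)/(6*pi)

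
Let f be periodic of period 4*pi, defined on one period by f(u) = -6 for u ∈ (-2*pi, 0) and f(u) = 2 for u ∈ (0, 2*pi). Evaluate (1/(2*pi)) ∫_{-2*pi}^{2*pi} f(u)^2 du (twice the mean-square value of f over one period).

40

(1/(2*pi)) ∫_{-2*pi}^{2*pi} f(u)^2 du = (1/(2*pi)) · (80*pi) = 40.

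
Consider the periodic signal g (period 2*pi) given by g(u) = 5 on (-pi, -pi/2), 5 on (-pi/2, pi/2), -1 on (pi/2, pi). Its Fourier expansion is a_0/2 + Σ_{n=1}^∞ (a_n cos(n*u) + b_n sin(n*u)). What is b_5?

b_5 = 1/pi ∫_{-pi}^{pi} g(u) sin(5*u) du.
Split the integral at the breakpoints.
Directly, an antiderivative of (5) sin(5*u) is -cos(5*u); evaluating from -pi to -pi/2: ∫_{-pi}^{-pi/2} (5) sin(5*u) du = (0) - (1) = -1.
Directly, an antiderivative of (5) sin(5*u) is -cos(5*u); evaluating from -pi/2 to pi/2: ∫_{-pi/2}^{pi/2} (5) sin(5*u) du = (0) - (0) = 0.
Directly, an antiderivative of (-1) sin(5*u) is cos(5*u)/5; evaluating from pi/2 to pi: ∫_{pi/2}^{pi} (-1) sin(5*u) du = (-1/5) - (0) = -1/5.
Summing the pieces and multiplying by (1/pi) gives b_5 = -6/(5*pi).

-6/(5*pi)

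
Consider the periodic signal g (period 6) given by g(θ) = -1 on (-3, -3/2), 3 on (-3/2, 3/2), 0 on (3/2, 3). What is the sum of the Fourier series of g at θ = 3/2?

3/2

At θ = 3/2 the one-sided limits are g(3/2^-) = 3 and g(3/2^+) = 0.
By Dirichlet's theorem the series converges to their average, [(3) + (0)]/2 = 3/2.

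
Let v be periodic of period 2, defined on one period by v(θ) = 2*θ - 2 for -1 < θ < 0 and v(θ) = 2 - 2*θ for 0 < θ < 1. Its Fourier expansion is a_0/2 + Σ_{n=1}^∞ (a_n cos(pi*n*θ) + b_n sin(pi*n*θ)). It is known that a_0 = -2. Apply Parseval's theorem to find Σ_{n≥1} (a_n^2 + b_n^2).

26/3

Parseval: a_0^2/2 + Σ_{n≥1} (a_n^2+b_n^2) = ∫_{-1}^{1} v(θ)^2 dθ = 32/3.
Subtract a_0^2/2 = 2: Σ (a_n^2+b_n^2) = 26/3.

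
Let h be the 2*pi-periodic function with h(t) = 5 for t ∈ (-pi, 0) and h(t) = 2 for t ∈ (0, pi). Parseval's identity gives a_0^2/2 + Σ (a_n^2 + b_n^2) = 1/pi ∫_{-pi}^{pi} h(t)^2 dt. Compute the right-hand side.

1/pi ∫_{-pi}^{pi} h(t)^2 dt = 1/pi · (29*pi) = 29.

29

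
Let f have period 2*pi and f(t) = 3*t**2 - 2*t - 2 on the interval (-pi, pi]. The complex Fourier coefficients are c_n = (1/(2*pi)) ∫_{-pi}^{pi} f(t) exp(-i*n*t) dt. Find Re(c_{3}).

-2/3

Since f is real-valued, Re(c_{3}) = (1/(2*pi)) ∫_{-pi}^{pi} f(t) cos(3*t) dt = a_{3}/2.
Integrating by parts twice (tabular method), an antiderivative of (3*t**2 - 2*t - 2) cos(3*t) is t**2*sin(3*t) - 2*t*sin(3*t)/3 + 2*t*cos(3*t)/3 - 8*sin(3*t)/9 - 2*cos(3*t)/9; evaluating from -pi to pi: ∫_{-pi}^{pi} (3*t**2 - 2*t - 2) cos(3*t) dt = (2/9 - 2*pi/3) - (2/9 + 2*pi/3) = -4*pi/3.
Hence Re(c_{3}) = (1/(2*pi))·(-4*pi/3) = -2/3.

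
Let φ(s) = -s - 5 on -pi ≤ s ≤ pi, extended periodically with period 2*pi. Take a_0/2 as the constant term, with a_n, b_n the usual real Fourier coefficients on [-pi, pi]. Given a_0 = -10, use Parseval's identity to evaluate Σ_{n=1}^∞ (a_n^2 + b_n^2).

Parseval: a_0^2/2 + Σ_{n≥1} (a_n^2+b_n^2) = 1/pi ∫_{-pi}^{pi} φ(s)^2 ds = 2*pi**2/3 + 50.
Subtract a_0^2/2 = 50: Σ (a_n^2+b_n^2) = 2*pi**2/3.

2*pi**2/3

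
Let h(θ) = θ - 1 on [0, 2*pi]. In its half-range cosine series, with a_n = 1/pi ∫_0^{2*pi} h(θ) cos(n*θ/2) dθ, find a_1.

-8/pi

a_1 = 1/pi ∫_0^{2*pi} (θ - 1) cos(θ/2) dθ.
Integrating by parts (boundary term plus one more integral), an antiderivative of (θ - 1) cos(θ/2) is 2*θ*sin(θ/2) - 2*sin(θ/2) + 4*cos(θ/2); evaluating from 0 to 2*pi: ∫_{0}^{2*pi} (θ - 1) cos(θ/2) dθ = (-4) - (4) = -8.
Hence a_1 = (1/pi)·(-8) = -8/pi.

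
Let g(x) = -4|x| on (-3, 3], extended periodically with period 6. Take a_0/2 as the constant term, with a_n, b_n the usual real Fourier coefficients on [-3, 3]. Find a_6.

0

a_6 = 1/3 ∫_{-3}^{3} g(x) cos(2*pi*x) dx.
g is even and cos(2*pi*x) is even, so the integrand is even and a_6 = 2/3 ∫_0^{3} g(x) cos(2*pi*x) dx.
Integrating by parts (boundary term plus one more integral), an antiderivative of (-4*x) cos(2*pi*x) is -2*x*sin(2*pi*x)/pi - cos(2*pi*x)/pi**2; evaluating from 0 to 3: ∫_{0}^{3} (-4*x) cos(2*pi*x) dx = (-1/pi**2) - (-1/pi**2) = 0.
Hence a_6 = (2/3)·(0) = 0.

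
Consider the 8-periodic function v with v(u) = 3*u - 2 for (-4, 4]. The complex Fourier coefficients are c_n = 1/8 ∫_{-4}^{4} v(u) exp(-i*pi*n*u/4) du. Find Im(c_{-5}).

12/(5*pi)

Since v is real-valued, Im(c_{-5}) = -1/8 ∫_{-4}^{4} v(u) sin(-5*pi*u/4) du = b_{5}/2.
Integrating by parts (boundary term plus one more integral), an antiderivative of (3*u - 2) sin(-5*pi*u/4) is 12*u*cos(5*pi*u/4)/(5*pi) - 48*sin(5*pi*u/4)/(25*pi**2) - 8*cos(5*pi*u/4)/(5*pi); evaluating from -4 to 4: ∫_{-4}^{4} (3*u - 2) sin(-5*pi*u/4) du = (-8/pi) - (56/(5*pi)) = -96/(5*pi).
Hence Im(c_{-5}) = (-1/8)·(-96/(5*pi)) = 12/(5*pi).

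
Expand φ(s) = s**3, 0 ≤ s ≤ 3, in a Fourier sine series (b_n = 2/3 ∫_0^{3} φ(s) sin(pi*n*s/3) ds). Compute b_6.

-9/pi + 3/(2*pi**3)

b_6 = 2/3 ∫_0^{3} (s**3) sin(2*pi*s) ds.
Integrating by parts three times (tabular method), an antiderivative of (s**3) sin(2*pi*s) is -s**3*cos(2*pi*s)/(2*pi) + 3*s**2*sin(2*pi*s)/(4*pi**2) + 3*s*cos(2*pi*s)/(4*pi**3) - 3*sin(2*pi*s)/(8*pi**4); evaluating from 0 to 3: ∫_{0}^{3} (s**3) sin(2*pi*s) ds = (9*(1 - 6*pi**2)/(4*pi**3)) - (0) = 9*(1 - 6*pi**2)/(4*pi**3).
Hence b_6 = (2/3)·(9*(1 - 6*pi**2)/(4*pi**3)) = -9/pi + 3/(2*pi**3).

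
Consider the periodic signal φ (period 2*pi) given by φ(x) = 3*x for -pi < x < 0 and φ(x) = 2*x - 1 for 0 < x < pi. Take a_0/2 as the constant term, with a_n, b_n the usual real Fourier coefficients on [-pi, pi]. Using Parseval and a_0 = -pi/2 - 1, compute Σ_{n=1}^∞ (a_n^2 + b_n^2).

-5*pi/2 + 1/2 + 101*pi**2/24

Parseval: a_0^2/2 + Σ_{n≥1} (a_n^2+b_n^2) = 1/pi ∫_{-pi}^{pi} φ(x)^2 dx = -2*pi + 1 + 13*pi**2/3.
Subtract a_0^2/2 = (2 + pi)**2/8: Σ (a_n^2+b_n^2) = -5*pi/2 + 1/2 + 101*pi**2/24.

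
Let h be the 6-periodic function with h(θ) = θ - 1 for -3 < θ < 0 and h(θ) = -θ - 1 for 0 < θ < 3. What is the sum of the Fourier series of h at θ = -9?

-4

θ = -9 differs from θ = -3 by -1 full period(s), and the series is 6-periodic.
h is continuous at θ = -3 with value -4, so the series converges to -4 there.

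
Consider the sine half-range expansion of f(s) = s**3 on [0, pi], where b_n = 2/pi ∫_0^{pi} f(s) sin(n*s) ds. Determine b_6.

1/18 - pi**2/3

b_6 = 2/pi ∫_0^{pi} (s**3) sin(6*s) ds.
Integrating by parts three times (tabular method), an antiderivative of (s**3) sin(6*s) is -s**3*cos(6*s)/6 + s**2*sin(6*s)/12 + s*cos(6*s)/36 - sin(6*s)/216; evaluating from 0 to pi: ∫_{0}^{pi} (s**3) sin(6*s) ds = (-pi**3/6 + pi/36) - (0) = -pi**3/6 + pi/36.
Hence b_6 = (2/pi)·(-pi**3/6 + pi/36) = 1/18 - pi**2/3.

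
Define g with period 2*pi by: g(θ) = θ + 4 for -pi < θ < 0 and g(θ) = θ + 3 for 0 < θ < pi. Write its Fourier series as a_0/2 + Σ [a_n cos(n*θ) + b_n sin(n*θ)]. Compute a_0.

a_0 = 1/pi ∫_{-pi}^{pi} g(θ) dθ = 1/pi · (7*pi) = 7.

7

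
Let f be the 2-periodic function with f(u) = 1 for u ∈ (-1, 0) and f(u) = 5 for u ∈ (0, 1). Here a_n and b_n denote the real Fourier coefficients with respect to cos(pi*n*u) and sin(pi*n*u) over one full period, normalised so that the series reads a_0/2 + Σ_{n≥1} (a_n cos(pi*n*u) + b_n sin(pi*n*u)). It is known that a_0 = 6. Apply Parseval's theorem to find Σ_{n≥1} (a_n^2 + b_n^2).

8

Parseval: a_0^2/2 + Σ_{n≥1} (a_n^2+b_n^2) = ∫_{-1}^{1} f(u)^2 du = 26.
Subtract a_0^2/2 = 18: Σ (a_n^2+b_n^2) = 8.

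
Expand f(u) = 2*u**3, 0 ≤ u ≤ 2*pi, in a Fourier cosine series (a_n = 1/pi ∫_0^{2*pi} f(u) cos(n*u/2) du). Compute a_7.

96*(4 - 49*pi**2)/(2401*pi)

a_7 = 1/pi ∫_0^{2*pi} (2*u**3) cos(7*u/2) du.
Integrating by parts three times (tabular method), an antiderivative of (2*u**3) cos(7*u/2) is 4*u**3*sin(7*u/2)/7 + 24*u**2*cos(7*u/2)/49 - 96*u*sin(7*u/2)/343 - 192*cos(7*u/2)/2401; evaluating from 0 to 2*pi: ∫_{0}^{2*pi} (2*u**3) cos(7*u/2) du = (192/2401 - 96*pi**2/49) - (-192/2401) = 384/2401 - 96*pi**2/49.
Hence a_7 = (1/pi)·(384/2401 - 96*pi**2/49) = 96*(4 - 49*pi**2)/(2401*pi).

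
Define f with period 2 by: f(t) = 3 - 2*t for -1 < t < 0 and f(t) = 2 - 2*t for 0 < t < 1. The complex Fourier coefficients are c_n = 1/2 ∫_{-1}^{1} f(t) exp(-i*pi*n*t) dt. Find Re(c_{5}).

Since f is real-valued, Re(c_{5}) = 1/2 ∫_{-1}^{1} f(t) cos(5*pi*t) dt = a_{5}/2.
Split the integral at the breakpoints.
Integrating by parts (boundary term plus one more integral), an antiderivative of (3 - 2*t) cos(5*pi*t) is -2*t*sin(5*pi*t)/(5*pi) + 3*sin(5*pi*t)/(5*pi) - 2*cos(5*pi*t)/(25*pi**2); evaluating from -1 to 0: ∫_{-1}^{0} (3 - 2*t) cos(5*pi*t) dt = (-2/(25*pi**2)) - (2/(25*pi**2)) = -4/(25*pi**2).
Integrating by parts (boundary term plus one more integral), an antiderivative of (2 - 2*t) cos(5*pi*t) is -2*t*sin(5*pi*t)/(5*pi) + 2*sin(5*pi*t)/(5*pi) - 2*cos(5*pi*t)/(25*pi**2); evaluating from 0 to 1: ∫_{0}^{1} (2 - 2*t) cos(5*pi*t) dt = (2/(25*pi**2)) - (-2/(25*pi**2)) = 4/(25*pi**2).
So ∫_{-1}^{1} f(t) cos(5*pi*t) dt = 0.
Hence Re(c_{5}) = (1/2)·(0) = 0.

0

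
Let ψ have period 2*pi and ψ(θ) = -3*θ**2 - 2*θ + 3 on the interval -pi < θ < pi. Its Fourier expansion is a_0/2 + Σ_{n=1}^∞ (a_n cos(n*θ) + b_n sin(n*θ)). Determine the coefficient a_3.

4/3

a_3 = 1/pi ∫_{-pi}^{pi} ψ(θ) cos(3*θ) dθ.
Integrating by parts twice (tabular method), an antiderivative of (-3*θ**2 - 2*θ + 3) cos(3*θ) is -θ**2*sin(3*θ) - 2*θ*sin(3*θ)/3 - 2*θ*cos(3*θ)/3 + 11*sin(3*θ)/9 - 2*cos(3*θ)/9; evaluating from -pi to pi: ∫_{-pi}^{pi} (-3*θ**2 - 2*θ + 3) cos(3*θ) dθ = (2/9 + 2*pi/3) - (2/9 - 2*pi/3) = 4*pi/3.
Hence a_3 = (1/pi)·(4*pi/3) = 4/3.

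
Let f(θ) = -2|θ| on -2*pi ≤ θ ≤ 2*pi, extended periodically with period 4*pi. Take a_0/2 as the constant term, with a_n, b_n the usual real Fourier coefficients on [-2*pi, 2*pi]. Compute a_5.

16/(25*pi)

a_5 = (1/(2*pi)) ∫_{-2*pi}^{2*pi} f(θ) cos(5*θ/2) dθ.
f is even and cos(5*θ/2) is even, so the integrand is even and a_5 = 1/pi ∫_0^{2*pi} f(θ) cos(5*θ/2) dθ.
Integrating by parts (boundary term plus one more integral), an antiderivative of (-2*θ) cos(5*θ/2) is -4*θ*sin(5*θ/2)/5 - 8*cos(5*θ/2)/25; evaluating from 0 to 2*pi: ∫_{0}^{2*pi} (-2*θ) cos(5*θ/2) dθ = (8/25) - (-8/25) = 16/25.
Hence a_5 = (1/pi)·(16/25) = 16/(25*pi).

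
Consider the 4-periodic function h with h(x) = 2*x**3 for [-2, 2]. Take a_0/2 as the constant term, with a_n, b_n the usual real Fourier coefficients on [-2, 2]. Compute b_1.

-192/pi**3 + 32/pi

b_1 = 1/2 ∫_{-2}^{2} h(x) sin(pi*x/2) dx.
h is odd and sin(pi*x/2) is odd, so the integrand is even and b_1 = ∫_0^{2} h(x) sin(pi*x/2) dx.
Integrating by parts three times (tabular method), an antiderivative of (2*x**3) sin(pi*x/2) is -4*x**3*cos(pi*x/2)/pi + 24*x**2*sin(pi*x/2)/pi**2 + 96*x*cos(pi*x/2)/pi**3 - 192*sin(pi*x/2)/pi**4; evaluating from 0 to 2: ∫_{0}^{2} (2*x**3) sin(pi*x/2) dx = (-192/pi**3 + 32/pi) - (0) = -192/pi**3 + 32/pi.
Hence b_1 = -192/pi**3 + 32/pi.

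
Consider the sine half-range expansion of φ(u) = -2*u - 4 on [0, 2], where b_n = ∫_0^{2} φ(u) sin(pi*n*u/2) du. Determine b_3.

b_3 = ∫_0^{2} (-2*u - 4) sin(3*pi*u/2) du.
Integrating by parts (boundary term plus one more integral), an antiderivative of (-2*u - 4) sin(3*pi*u/2) is 4*u*cos(3*pi*u/2)/(3*pi) - 8*sin(3*pi*u/2)/(9*pi**2) + 8*cos(3*pi*u/2)/(3*pi); evaluating from 0 to 2: ∫_{0}^{2} (-2*u - 4) sin(3*pi*u/2) du = (-16/(3*pi)) - (8/(3*pi)) = -8/pi.
Hence b_3 = -8/pi.

-8/pi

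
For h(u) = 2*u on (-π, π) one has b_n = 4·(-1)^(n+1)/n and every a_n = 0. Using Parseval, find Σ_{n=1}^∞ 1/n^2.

pi**2/6

Parseval: Σ b_n^2 = (1/π) ∫_{-π}^{π} h(u)^2 du = 8*pi**2/3.
Σ b_n^2 = Σ 16/n^2, so Σ 1/n^2 = (8*pi**2/3)/16 = pi**2/6.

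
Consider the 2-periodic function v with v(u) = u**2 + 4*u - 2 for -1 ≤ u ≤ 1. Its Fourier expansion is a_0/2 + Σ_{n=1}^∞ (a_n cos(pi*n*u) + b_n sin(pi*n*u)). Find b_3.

8/(3*pi)

b_3 = ∫_{-1}^{1} v(u) sin(3*pi*u) du.
Integrating by parts twice (tabular method), an antiderivative of (u**2 + 4*u - 2) sin(3*pi*u) is -u**2*cos(3*pi*u)/(3*pi) + 2*u*sin(3*pi*u)/(9*pi**2) - 4*u*cos(3*pi*u)/(3*pi) + 4*sin(3*pi*u)/(9*pi**2) + 2*cos(3*pi*u)/(27*pi**3) + 2*cos(3*pi*u)/(3*pi); evaluating from -1 to 1: ∫_{-1}^{1} (u**2 + 4*u - 2) sin(3*pi*u) du = ((-2/27 + pi**2)/pi**3) - ((-45*pi**2 - 2)/(27*pi**3)) = 8/(3*pi).
Hence b_3 = 8/(3*pi).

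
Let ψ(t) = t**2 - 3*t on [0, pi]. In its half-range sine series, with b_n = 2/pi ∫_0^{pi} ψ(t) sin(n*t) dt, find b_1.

b_1 = 2/pi ∫_0^{pi} (t**2 - 3*t) sin(t) dt.
Integrating by parts twice (tabular method), an antiderivative of (t**2 - 3*t) sin(t) is -t**2*cos(t) + 2*t*sin(t) + 3*t*cos(t) - 3*sin(t) + 2*cos(t); evaluating from 0 to pi: ∫_{0}^{pi} (t**2 - 3*t) sin(t) dt = (-3*pi - 2 + pi**2) - (2) = -3*pi - 4 + pi**2.
Hence b_1 = (2/pi)·(-3*pi - 4 + pi**2) = -6 - 8/pi + 2*pi.

-6 - 8/pi + 2*pi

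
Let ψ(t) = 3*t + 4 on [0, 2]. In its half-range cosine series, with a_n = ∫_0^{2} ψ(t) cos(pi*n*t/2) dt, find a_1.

a_1 = ∫_0^{2} (3*t + 4) cos(pi*t/2) dt.
Integrating by parts (boundary term plus one more integral), an antiderivative of (3*t + 4) cos(pi*t/2) is 6*t*sin(pi*t/2)/pi + 8*sin(pi*t/2)/pi + 12*cos(pi*t/2)/pi**2; evaluating from 0 to 2: ∫_{0}^{2} (3*t + 4) cos(pi*t/2) dt = (-12/pi**2) - (12/pi**2) = -24/pi**2.
Hence a_1 = -24/pi**2.

-24/pi**2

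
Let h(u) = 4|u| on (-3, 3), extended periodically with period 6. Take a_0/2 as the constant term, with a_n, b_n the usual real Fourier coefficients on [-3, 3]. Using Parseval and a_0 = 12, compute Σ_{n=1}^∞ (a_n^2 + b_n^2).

Parseval: a_0^2/2 + Σ_{n≥1} (a_n^2+b_n^2) = 1/3 ∫_{-3}^{3} h(u)^2 du = 96.
Subtract a_0^2/2 = 72: Σ (a_n^2+b_n^2) = 24.

24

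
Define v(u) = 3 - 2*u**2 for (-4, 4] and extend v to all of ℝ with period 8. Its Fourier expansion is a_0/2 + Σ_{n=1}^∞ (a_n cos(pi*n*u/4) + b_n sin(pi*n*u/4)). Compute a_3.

a_3 = 1/4 ∫_{-4}^{4} v(u) cos(3*pi*u/4) du.
v is even and cos(3*pi*u/4) is even, so the integrand is even and a_3 = 1/2 ∫_0^{4} v(u) cos(3*pi*u/4) du.
Integrating by parts twice (tabular method), an antiderivative of (3 - 2*u**2) cos(3*pi*u/4) is -8*u**2*sin(3*pi*u/4)/(3*pi) - 64*u*cos(3*pi*u/4)/(9*pi**2) + 256*sin(3*pi*u/4)/(27*pi**3) + 4*sin(3*pi*u/4)/pi; evaluating from 0 to 4: ∫_{0}^{4} (3 - 2*u**2) cos(3*pi*u/4) du = (256/(9*pi**2)) - (0) = 256/(9*pi**2).
Hence a_3 = (1/2)·(256/(9*pi**2)) = 128/(9*pi**2).

128/(9*pi**2)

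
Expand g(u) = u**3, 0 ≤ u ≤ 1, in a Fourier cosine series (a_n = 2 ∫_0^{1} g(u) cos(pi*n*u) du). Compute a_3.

a_3 = 2 ∫_0^{1} (u**3) cos(3*pi*u) du.
Integrating by parts three times (tabular method), an antiderivative of (u**3) cos(3*pi*u) is u**3*sin(3*pi*u)/(3*pi) + u**2*cos(3*pi*u)/(3*pi**2) - 2*u*sin(3*pi*u)/(9*pi**3) - 2*cos(3*pi*u)/(27*pi**4); evaluating from 0 to 1: ∫_{0}^{1} (u**3) cos(3*pi*u) du = ((2 - 9*pi**2)/(27*pi**4)) - (-2/(27*pi**4)) = (4 - 9*pi**2)/(27*pi**4).
Hence a_3 = 2·((4 - 9*pi**2)/(27*pi**4)) = 2*(4 - 9*pi**2)/(27*pi**4).

2*(4 - 9*pi**2)/(27*pi**4)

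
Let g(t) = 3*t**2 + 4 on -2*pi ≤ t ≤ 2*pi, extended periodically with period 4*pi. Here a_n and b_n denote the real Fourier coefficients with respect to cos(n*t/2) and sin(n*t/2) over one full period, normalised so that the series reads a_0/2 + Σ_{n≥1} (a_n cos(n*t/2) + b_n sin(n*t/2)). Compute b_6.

0

b_6 = (1/(2*pi)) ∫_{-2*pi}^{2*pi} g(t) sin(3*t) dt.
g is even and sin(3*t) is odd, so the integrand is odd over a symmetric interval and the integral vanishes.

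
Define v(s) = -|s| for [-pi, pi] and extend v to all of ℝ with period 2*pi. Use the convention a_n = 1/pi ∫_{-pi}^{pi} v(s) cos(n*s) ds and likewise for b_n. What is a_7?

a_7 = 1/pi ∫_{-pi}^{pi} v(s) cos(7*s) ds.
v is even and cos(7*s) is even, so the integrand is even and a_7 = 2/pi ∫_0^{pi} v(s) cos(7*s) ds.
Integrating by parts (boundary term plus one more integral), an antiderivative of (-s) cos(7*s) is -s*sin(7*s)/7 - cos(7*s)/49; evaluating from 0 to pi: ∫_{0}^{pi} (-s) cos(7*s) ds = (1/49) - (-1/49) = 2/49.
Hence a_7 = (2/pi)·(2/49) = 4/(49*pi).

4/(49*pi)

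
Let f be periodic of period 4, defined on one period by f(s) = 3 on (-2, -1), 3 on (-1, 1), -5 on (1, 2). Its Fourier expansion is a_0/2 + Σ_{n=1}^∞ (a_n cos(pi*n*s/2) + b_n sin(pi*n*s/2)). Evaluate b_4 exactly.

b_4 = 1/2 ∫_{-2}^{2} f(s) sin(2*pi*s) ds.
Split the integral at the breakpoints.
Directly, an antiderivative of (3) sin(2*pi*s) is -3*cos(2*pi*s)/(2*pi); evaluating from -2 to -1: ∫_{-2}^{-1} (3) sin(2*pi*s) ds = (-3/(2*pi)) - (-3/(2*pi)) = 0.
Directly, an antiderivative of (3) sin(2*pi*s) is -3*cos(2*pi*s)/(2*pi); evaluating from -1 to 1: ∫_{-1}^{1} (3) sin(2*pi*s) ds = (-3/(2*pi)) - (-3/(2*pi)) = 0.
Directly, an antiderivative of (-5) sin(2*pi*s) is 5*cos(2*pi*s)/(2*pi); evaluating from 1 to 2: ∫_{1}^{2} (-5) sin(2*pi*s) ds = (5/(2*pi)) - (5/(2*pi)) = 0.
Summing the pieces and multiplying by (1/2) gives b_4 = 0.

0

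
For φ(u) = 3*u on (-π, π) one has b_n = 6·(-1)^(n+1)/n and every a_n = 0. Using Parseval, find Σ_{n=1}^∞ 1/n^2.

pi**2/6

Parseval: Σ b_n^2 = (1/π) ∫_{-π}^{π} φ(u)^2 du = 6*pi**2.
Σ b_n^2 = Σ 36/n^2, so Σ 1/n^2 = (6*pi**2)/36 = pi**2/6.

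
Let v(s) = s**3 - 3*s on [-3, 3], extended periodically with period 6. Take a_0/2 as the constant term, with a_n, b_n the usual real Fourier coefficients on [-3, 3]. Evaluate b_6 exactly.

b_6 = 1/3 ∫_{-3}^{3} v(s) sin(2*pi*s) ds.
v is odd and sin(2*pi*s) is odd, so the integrand is even and b_6 = 2/3 ∫_0^{3} v(s) sin(2*pi*s) ds.
Integrating by parts three times (tabular method), an antiderivative of (s**3 - 3*s) sin(2*pi*s) is -s**3*cos(2*pi*s)/(2*pi) + 3*s**2*sin(2*pi*s)/(4*pi**2) + 3*s*cos(2*pi*s)/(4*pi**3) + 3*s*cos(2*pi*s)/(2*pi) - 3*sin(2*pi*s)/(4*pi**2) - 3*sin(2*pi*s)/(8*pi**4); evaluating from 0 to 3: ∫_{0}^{3} (s**3 - 3*s) sin(2*pi*s) ds = (-9/pi + 9/(4*pi**3)) - (0) = -9/pi + 9/(4*pi**3).
Hence b_6 = (2/3)·(-9/pi + 9/(4*pi**3)) = -6/pi + 3/(2*pi**3).

-6/pi + 3/(2*pi**3)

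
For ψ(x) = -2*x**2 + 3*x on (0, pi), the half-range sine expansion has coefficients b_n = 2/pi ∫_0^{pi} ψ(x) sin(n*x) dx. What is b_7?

2*(-98*pi**2 + 8 + 147*pi)/(343*pi)

b_7 = 2/pi ∫_0^{pi} (-2*x**2 + 3*x) sin(7*x) dx.
Integrating by parts twice (tabular method), an antiderivative of (-2*x**2 + 3*x) sin(7*x) is 2*x**2*cos(7*x)/7 - 4*x*sin(7*x)/49 - 3*x*cos(7*x)/7 + 3*sin(7*x)/49 - 4*cos(7*x)/343; evaluating from 0 to pi: ∫_{0}^{pi} (-2*x**2 + 3*x) sin(7*x) dx = (-2*pi**2/7 + 4/343 + 3*pi/7) - (-4/343) = -2*pi**2/7 + 8/343 + 3*pi/7.
Hence b_7 = (2/pi)·(-2*pi**2/7 + 8/343 + 3*pi/7) = 2*(-98*pi**2 + 8 + 147*pi)/(343*pi).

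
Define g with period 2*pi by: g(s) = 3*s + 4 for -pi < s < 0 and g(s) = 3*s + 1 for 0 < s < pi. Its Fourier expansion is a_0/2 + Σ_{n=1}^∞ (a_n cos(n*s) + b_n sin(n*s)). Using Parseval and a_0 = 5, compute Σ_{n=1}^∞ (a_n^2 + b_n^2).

-9*pi + 9/2 + 6*pi**2

Parseval: a_0^2/2 + Σ_{n≥1} (a_n^2+b_n^2) = 1/pi ∫_{-pi}^{pi} g(s)^2 ds = -9*pi + 17 + 6*pi**2.
Subtract a_0^2/2 = 25/2: Σ (a_n^2+b_n^2) = -9*pi + 9/2 + 6*pi**2.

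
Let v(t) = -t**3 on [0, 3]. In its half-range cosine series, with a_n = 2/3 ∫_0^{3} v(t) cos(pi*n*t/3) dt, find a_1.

162*(-4 + pi**2)/pi**4

a_1 = 2/3 ∫_0^{3} (-t**3) cos(pi*t/3) dt.
Integrating by parts three times (tabular method), an antiderivative of (-t**3) cos(pi*t/3) is -3*t**3*sin(pi*t/3)/pi - 27*t**2*cos(pi*t/3)/pi**2 + 162*t*sin(pi*t/3)/pi**3 + 486*cos(pi*t/3)/pi**4; evaluating from 0 to 3: ∫_{0}^{3} (-t**3) cos(pi*t/3) dt = (243*(-2 + pi**2)/pi**4) - (486/pi**4) = 243*(-4 + pi**2)/pi**4.
Hence a_1 = (2/3)·(243*(-4 + pi**2)/pi**4) = 162*(-4 + pi**2)/pi**4.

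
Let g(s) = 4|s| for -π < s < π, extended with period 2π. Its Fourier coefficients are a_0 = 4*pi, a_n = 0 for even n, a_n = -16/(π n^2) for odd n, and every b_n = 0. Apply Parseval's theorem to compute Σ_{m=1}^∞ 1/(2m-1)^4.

Parseval: a_0^2/2 + Σ a_n^2 = (1/π) ∫_{-π}^{π} g(s)^2 ds = 32*pi**2/3.
Subtract a_0^2/2 = 8*pi**2: Σ a_n^2 = 8*pi**2/3.
Only odd n contribute, with a_n^2 = 256/(π^2 n^4), so Σ_{m≥1} 1/(2m-1)^4 = π^2·(8*pi**2/3)/256 = pi**4/96.

pi**4/96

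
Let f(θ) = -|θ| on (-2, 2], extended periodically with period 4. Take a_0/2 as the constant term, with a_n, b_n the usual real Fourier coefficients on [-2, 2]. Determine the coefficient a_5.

a_5 = 1/2 ∫_{-2}^{2} f(θ) cos(5*pi*θ/2) dθ.
f is even and cos(5*pi*θ/2) is even, so the integrand is even and a_5 = ∫_0^{2} f(θ) cos(5*pi*θ/2) dθ.
Integrating by parts (boundary term plus one more integral), an antiderivative of (-θ) cos(5*pi*θ/2) is -2*θ*sin(5*pi*θ/2)/(5*pi) - 4*cos(5*pi*θ/2)/(25*pi**2); evaluating from 0 to 2: ∫_{0}^{2} (-θ) cos(5*pi*θ/2) dθ = (4/(25*pi**2)) - (-4/(25*pi**2)) = 8/(25*pi**2).
Hence a_5 = 8/(25*pi**2).

8/(25*pi**2)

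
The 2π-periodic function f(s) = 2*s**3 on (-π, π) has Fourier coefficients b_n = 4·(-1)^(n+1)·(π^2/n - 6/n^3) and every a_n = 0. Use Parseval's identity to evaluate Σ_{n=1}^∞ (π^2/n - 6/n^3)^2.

pi**6/14

Parseval: Σ b_n^2 = (1/π) ∫_{-π}^{π} f(s)^2 ds = 8*pi**6/7.
b_n^2 = 16·(π^2/n - 6/n^3)^2, so the sum equals (8*pi**6/7)/16 = pi**6/14.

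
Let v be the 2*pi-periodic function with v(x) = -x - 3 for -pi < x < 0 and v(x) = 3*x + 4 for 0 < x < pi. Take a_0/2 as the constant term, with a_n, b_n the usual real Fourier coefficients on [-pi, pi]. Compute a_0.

a_0 = 1/pi ∫_{-pi}^{pi} v(x) dx = 1/pi · (pi*(1 + 2*pi)) = 1 + 2*pi.

1 + 2*pi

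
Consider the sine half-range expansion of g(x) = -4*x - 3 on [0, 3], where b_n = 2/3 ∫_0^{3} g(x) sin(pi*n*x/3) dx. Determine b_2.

b_2 = 2/3 ∫_0^{3} (-4*x - 3) sin(2*pi*x/3) dx.
Integrating by parts (boundary term plus one more integral), an antiderivative of (-4*x - 3) sin(2*pi*x/3) is 6*x*cos(2*pi*x/3)/pi - 9*sin(2*pi*x/3)/pi**2 + 9*cos(2*pi*x/3)/(2*pi); evaluating from 0 to 3: ∫_{0}^{3} (-4*x - 3) sin(2*pi*x/3) dx = (45/(2*pi)) - (9/(2*pi)) = 18/pi.
Hence b_2 = (2/3)·(18/pi) = 12/pi.

12/pi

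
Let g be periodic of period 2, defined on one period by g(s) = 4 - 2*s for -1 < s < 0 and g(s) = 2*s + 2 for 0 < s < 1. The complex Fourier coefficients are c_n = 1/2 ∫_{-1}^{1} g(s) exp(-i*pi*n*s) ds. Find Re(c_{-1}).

Since g is real-valued, Re(c_{-1}) = 1/2 ∫_{-1}^{1} g(s) cos(-pi*s) ds = a_{1}/2.
Split the integral at the breakpoints.
Integrating by parts (boundary term plus one more integral), an antiderivative of (4 - 2*s) cos(-pi*s) is -2*s*sin(pi*s)/pi + 4*sin(pi*s)/pi - 2*cos(pi*s)/pi**2; evaluating from -1 to 0: ∫_{-1}^{0} (4 - 2*s) cos(-pi*s) ds = (-2/pi**2) - (2/pi**2) = -4/pi**2.
Integrating by parts (boundary term plus one more integral), an antiderivative of (2*s + 2) cos(-pi*s) is 2*s*sin(pi*s)/pi + 2*sin(pi*s)/pi + 2*cos(pi*s)/pi**2; evaluating from 0 to 1: ∫_{0}^{1} (2*s + 2) cos(-pi*s) ds = (-2/pi**2) - (2/pi**2) = -4/pi**2.
So ∫_{-1}^{1} g(s) cos(-pi*s) ds = -8/pi**2.
Hence Re(c_{-1}) = (1/2)·(-8/pi**2) = -4/pi**2.

-4/pi**2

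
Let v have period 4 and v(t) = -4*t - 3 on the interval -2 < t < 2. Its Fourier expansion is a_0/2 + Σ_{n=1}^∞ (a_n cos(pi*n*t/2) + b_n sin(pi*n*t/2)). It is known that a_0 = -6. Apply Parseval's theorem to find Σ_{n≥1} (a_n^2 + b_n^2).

128/3

Parseval: a_0^2/2 + Σ_{n≥1} (a_n^2+b_n^2) = 1/2 ∫_{-2}^{2} v(t)^2 dt = 182/3.
Subtract a_0^2/2 = 18: Σ (a_n^2+b_n^2) = 128/3.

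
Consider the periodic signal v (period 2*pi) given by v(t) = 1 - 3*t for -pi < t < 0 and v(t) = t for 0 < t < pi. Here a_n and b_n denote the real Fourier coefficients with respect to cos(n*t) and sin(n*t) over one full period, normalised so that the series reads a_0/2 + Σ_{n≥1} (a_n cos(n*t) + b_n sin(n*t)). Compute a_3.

a_3 = 1/pi ∫_{-pi}^{pi} v(t) cos(3*t) dt.
Split the integral at the breakpoints.
Integrating by parts (boundary term plus one more integral), an antiderivative of (1 - 3*t) cos(3*t) is -t*sin(3*t) + sin(3*t)/3 - cos(3*t)/3; evaluating from -pi to 0: ∫_{-pi}^{0} (1 - 3*t) cos(3*t) dt = (-1/3) - (1/3) = -2/3.
Integrating by parts (boundary term plus one more integral), an antiderivative of (t) cos(3*t) is t*sin(3*t)/3 + cos(3*t)/9; evaluating from 0 to pi: ∫_{0}^{pi} (t) cos(3*t) dt = (-1/9) - (1/9) = -2/9.
Summing the pieces and multiplying by (1/pi) gives a_3 = -8/(9*pi).

-8/(9*pi)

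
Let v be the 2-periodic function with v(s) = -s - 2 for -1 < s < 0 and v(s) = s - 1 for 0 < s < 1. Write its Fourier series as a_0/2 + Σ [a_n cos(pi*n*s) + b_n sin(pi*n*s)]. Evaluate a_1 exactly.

a_1 = ∫_{-1}^{1} v(s) cos(pi*s) ds.
Split the integral at the breakpoints.
Integrating by parts (boundary term plus one more integral), an antiderivative of (-s - 2) cos(pi*s) is -s*sin(pi*s)/pi - 2*sin(pi*s)/pi - cos(pi*s)/pi**2; evaluating from -1 to 0: ∫_{-1}^{0} (-s - 2) cos(pi*s) ds = (-1/pi**2) - (pi**(-2)) = -2/pi**2.
Integrating by parts (boundary term plus one more integral), an antiderivative of (s - 1) cos(pi*s) is s*sin(pi*s)/pi - sin(pi*s)/pi + cos(pi*s)/pi**2; evaluating from 0 to 1: ∫_{0}^{1} (s - 1) cos(pi*s) ds = (-1/pi**2) - (pi**(-2)) = -2/pi**2.
Summing the pieces gives a_1 = -4/pi**2.

-4/pi**2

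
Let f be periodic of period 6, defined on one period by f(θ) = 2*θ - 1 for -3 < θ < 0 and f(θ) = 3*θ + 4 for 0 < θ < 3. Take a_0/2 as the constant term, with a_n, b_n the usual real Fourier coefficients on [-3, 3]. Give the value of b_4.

b_4 = 1/3 ∫_{-3}^{3} f(θ) sin(4*pi*θ/3) dθ.
Split the integral at the breakpoints.
Integrating by parts (boundary term plus one more integral), an antiderivative of (2*θ - 1) sin(4*pi*θ/3) is -3*θ*cos(4*pi*θ/3)/(2*pi) + 9*sin(4*pi*θ/3)/(8*pi**2) + 3*cos(4*pi*θ/3)/(4*pi); evaluating from -3 to 0: ∫_{-3}^{0} (2*θ - 1) sin(4*pi*θ/3) dθ = (3/(4*pi)) - (21/(4*pi)) = -9/(2*pi).
Integrating by parts (boundary term plus one more integral), an antiderivative of (3*θ + 4) sin(4*pi*θ/3) is -9*θ*cos(4*pi*θ/3)/(4*pi) + 27*sin(4*pi*θ/3)/(16*pi**2) - 3*cos(4*pi*θ/3)/pi; evaluating from 0 to 3: ∫_{0}^{3} (3*θ + 4) sin(4*pi*θ/3) dθ = (-39/(4*pi)) - (-3/pi) = -27/(4*pi).
Summing the pieces and multiplying by (1/3) gives b_4 = -15/(4*pi).

-15/(4*pi)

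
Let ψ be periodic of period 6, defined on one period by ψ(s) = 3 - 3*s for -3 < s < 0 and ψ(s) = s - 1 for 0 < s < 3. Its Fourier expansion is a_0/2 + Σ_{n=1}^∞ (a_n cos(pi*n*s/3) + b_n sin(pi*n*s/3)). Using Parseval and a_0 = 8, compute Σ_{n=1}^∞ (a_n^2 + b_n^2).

32

Parseval: a_0^2/2 + Σ_{n≥1} (a_n^2+b_n^2) = 1/3 ∫_{-3}^{3} ψ(s)^2 ds = 64.
Subtract a_0^2/2 = 32: Σ (a_n^2+b_n^2) = 32.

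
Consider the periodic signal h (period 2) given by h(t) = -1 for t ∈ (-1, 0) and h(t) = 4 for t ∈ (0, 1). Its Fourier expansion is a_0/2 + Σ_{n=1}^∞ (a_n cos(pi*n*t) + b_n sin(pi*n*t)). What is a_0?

3

a_0 = ∫_{-1}^{1} h(t) dt = 3.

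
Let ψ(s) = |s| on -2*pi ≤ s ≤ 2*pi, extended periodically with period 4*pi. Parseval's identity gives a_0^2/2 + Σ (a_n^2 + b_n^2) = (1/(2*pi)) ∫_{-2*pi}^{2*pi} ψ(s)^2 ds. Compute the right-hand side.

(1/(2*pi)) ∫_{-2*pi}^{2*pi} ψ(s)^2 ds = (1/(2*pi)) · (16*pi**3/3) = 8*pi**2/3.

8*pi**2/3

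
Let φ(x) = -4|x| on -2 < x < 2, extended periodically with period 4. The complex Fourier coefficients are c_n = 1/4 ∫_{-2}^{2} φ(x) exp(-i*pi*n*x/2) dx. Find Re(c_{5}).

16/(25*pi**2)

Since φ is real-valued, Re(c_{5}) = 1/4 ∫_{-2}^{2} φ(x) cos(5*pi*x/2) dx = a_{5}/2.
φ is even and cos(5*pi*x/2) is even, so the integrand is even: ∫_{-2}^{2} φ(x) cos(5*pi*x/2) dx = 2∫_0^{2} φ(x) cos(5*pi*x/2) dx.
Integrating by parts (boundary term plus one more integral), an antiderivative of (-4*x) cos(5*pi*x/2) is -8*x*sin(5*pi*x/2)/(5*pi) - 16*cos(5*pi*x/2)/(25*pi**2); evaluating from 0 to 2: ∫_{0}^{2} (-4*x) cos(5*pi*x/2) dx = (16/(25*pi**2)) - (-16/(25*pi**2)) = 32/(25*pi**2).
So ∫_{-2}^{2} φ(x) cos(5*pi*x/2) dx = 64/(25*pi**2).
Hence Re(c_{5}) = (1/4)·(64/(25*pi**2)) = 16/(25*pi**2).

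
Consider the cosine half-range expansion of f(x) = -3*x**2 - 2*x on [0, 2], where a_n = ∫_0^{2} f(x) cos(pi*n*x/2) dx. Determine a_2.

a_2 = ∫_0^{2} (-3*x**2 - 2*x) cos(pi*x) dx.
Integrating by parts twice (tabular method), an antiderivative of (-3*x**2 - 2*x) cos(pi*x) is -3*x**2*sin(pi*x)/pi - 2*x*sin(pi*x)/pi - 6*x*cos(pi*x)/pi**2 + 6*sin(pi*x)/pi**3 - 2*cos(pi*x)/pi**2; evaluating from 0 to 2: ∫_{0}^{2} (-3*x**2 - 2*x) cos(pi*x) dx = (-14/pi**2) - (-2/pi**2) = -12/pi**2.
Hence a_2 = -12/pi**2.

-12/pi**2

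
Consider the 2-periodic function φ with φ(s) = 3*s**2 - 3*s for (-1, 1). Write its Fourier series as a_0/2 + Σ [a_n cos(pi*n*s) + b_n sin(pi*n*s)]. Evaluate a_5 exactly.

a_5 = ∫_{-1}^{1} φ(s) cos(5*pi*s) ds.
Integrating by parts twice (tabular method), an antiderivative of (3*s**2 - 3*s) cos(5*pi*s) is 3*s**2*sin(5*pi*s)/(5*pi) - 3*s*sin(5*pi*s)/(5*pi) + 6*s*cos(5*pi*s)/(25*pi**2) - 6*sin(5*pi*s)/(125*pi**3) - 3*cos(5*pi*s)/(25*pi**2); evaluating from -1 to 1: ∫_{-1}^{1} (3*s**2 - 3*s) cos(5*pi*s) ds = (-3/(25*pi**2)) - (9/(25*pi**2)) = -12/(25*pi**2).
Hence a_5 = -12/(25*pi**2).

-12/(25*pi**2)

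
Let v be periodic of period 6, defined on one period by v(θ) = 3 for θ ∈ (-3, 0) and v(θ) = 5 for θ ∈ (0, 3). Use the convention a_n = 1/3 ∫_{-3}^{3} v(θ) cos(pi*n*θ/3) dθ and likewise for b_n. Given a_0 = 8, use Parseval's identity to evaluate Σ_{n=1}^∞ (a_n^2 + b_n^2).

Parseval: a_0^2/2 + Σ_{n≥1} (a_n^2+b_n^2) = 1/3 ∫_{-3}^{3} v(θ)^2 dθ = 34.
Subtract a_0^2/2 = 32: Σ (a_n^2+b_n^2) = 2.

2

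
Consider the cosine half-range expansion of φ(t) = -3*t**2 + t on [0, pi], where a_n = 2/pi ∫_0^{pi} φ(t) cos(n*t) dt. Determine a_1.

12 - 4/pi

a_1 = 2/pi ∫_0^{pi} (-3*t**2 + t) cos(t) dt.
Integrating by parts twice (tabular method), an antiderivative of (-3*t**2 + t) cos(t) is -3*t**2*sin(t) + t*sin(t) - 6*t*cos(t) + 6*sin(t) + cos(t); evaluating from 0 to pi: ∫_{0}^{pi} (-3*t**2 + t) cos(t) dt = (-1 + 6*pi) - (1) = -2 + 6*pi.
Hence a_1 = (2/pi)·(-2 + 6*pi) = 12 - 4/pi.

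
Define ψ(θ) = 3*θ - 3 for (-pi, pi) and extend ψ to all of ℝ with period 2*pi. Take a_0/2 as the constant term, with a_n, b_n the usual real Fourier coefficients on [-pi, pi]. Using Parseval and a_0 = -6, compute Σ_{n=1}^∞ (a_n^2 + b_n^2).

Parseval: a_0^2/2 + Σ_{n≥1} (a_n^2+b_n^2) = 1/pi ∫_{-pi}^{pi} ψ(θ)^2 dθ = 18 + 6*pi**2.
Subtract a_0^2/2 = 18: Σ (a_n^2+b_n^2) = 6*pi**2.

6*pi**2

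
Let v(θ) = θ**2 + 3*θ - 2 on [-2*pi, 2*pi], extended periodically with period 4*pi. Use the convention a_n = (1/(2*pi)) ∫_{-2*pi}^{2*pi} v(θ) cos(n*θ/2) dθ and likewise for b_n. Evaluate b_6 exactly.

b_6 = (1/(2*pi)) ∫_{-2*pi}^{2*pi} v(θ) sin(3*θ) dθ.
Integrating by parts twice (tabular method), an antiderivative of (θ**2 + 3*θ - 2) sin(3*θ) is -θ**2*cos(3*θ)/3 + 2*θ*sin(3*θ)/9 - θ*cos(3*θ) + sin(3*θ)/3 + 20*cos(3*θ)/27; evaluating from -2*pi to 2*pi: ∫_{-2*pi}^{2*pi} (θ**2 + 3*θ - 2) sin(3*θ) dθ = (-4*pi**2/3 - 2*pi + 20/27) - (-4*pi**2/3 + 20/27 + 2*pi) = -4*pi.
Hence b_6 = (1/(2*pi))·(-4*pi) = -2.

-2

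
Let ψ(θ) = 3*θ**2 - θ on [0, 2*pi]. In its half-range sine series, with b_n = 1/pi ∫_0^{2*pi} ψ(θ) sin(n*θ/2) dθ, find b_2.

2 - 12*pi

b_2 = 1/pi ∫_0^{2*pi} (3*θ**2 - θ) sin(θ) dθ.
Integrating by parts twice (tabular method), an antiderivative of (3*θ**2 - θ) sin(θ) is -3*θ**2*cos(θ) + 6*θ*sin(θ) + θ*cos(θ) - sin(θ) + 6*cos(θ); evaluating from 0 to 2*pi: ∫_{0}^{2*pi} (3*θ**2 - θ) sin(θ) dθ = (-12*pi**2 + 6 + 2*pi) - (6) = 2*pi*(1 - 6*pi).
Hence b_2 = (1/pi)·(2*pi*(1 - 6*pi)) = 2 - 12*pi.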